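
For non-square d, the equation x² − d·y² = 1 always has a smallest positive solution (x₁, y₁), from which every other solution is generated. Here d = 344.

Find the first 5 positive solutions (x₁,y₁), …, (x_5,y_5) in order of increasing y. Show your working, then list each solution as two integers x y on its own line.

10405 561
216528049 11674410
4505948689285 242944471539
93768792007492801 5055674441052180
1951328557169976499525 105208584875351394261

[18; 1,1,4,1,3,1,4,1,1,36] for √344; ℓ=10 ⇒ convergent index 9
k=0  a_k=18  p_k/q_k = 18/1
k=1  a_k=1  p_k/q_k = 19/1
k=2  a_k=1  p_k/q_k = 37/2
…
k=4  a_k=1  p_k/q_k = 204/11
k=5  a_k=3  p_k/q_k = 779/42
…
k=7  a_k=4  p_k/q_k = 4711/254
k=8  a_k=1  p_k/q_k = 5694/307
k=9  a_k=1  p_k/q_k = 10405/561
fundamental: x₁=10405, y₁=561  (since 108264025 − 344·314721 = 1)
k=2:  x_2 = 10405·10405+344·561·561 = 216528049,  y_2 = 10405·561+561·10405 = 11674410
k=3:  x_3 = 10405·216528049+344·561·11674410 = 4505948689285,  y_3 = 10405·11674410+561·216528049 = 242944471539
k=4:  x_4 = 10405·4505948689285+344·561·242944471539 = 93768792007492801,  y_4 = 10405·242944471539+561·4505948689285 = 5055674441052180
k=5:  x_5 = 10405·93768792007492801+344·561·5055674441052180 = 1951328557169976499525,  y_5 = 10405·5055674441052180+561·93768792007492801 = 105208584875351394261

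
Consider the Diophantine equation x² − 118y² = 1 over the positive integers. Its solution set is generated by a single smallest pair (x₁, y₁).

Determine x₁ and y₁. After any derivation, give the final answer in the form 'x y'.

[10; 1,6,3,2,10,2,3,6,1,20] for √118; ℓ=10 ⇒ convergent index 9
i=0: a=10 ⇒ p=10, q=1
i=1: a=1 ⇒ p=11, q=1
…
i=4: a=2 ⇒ p=554, q=51
i=5: a=10 ⇒ p=5779, q=532
i=6: a=2 ⇒ p=12112, q=1115
i=7: a=3 ⇒ p=42115, q=3877
i=8: a=6 ⇒ p=264802, q=24377
i=9: a=1 ⇒ p=306917, q=28254
fundamental: x₁=306917, y₁=28254  (since 94198044889 − 118·798288516 = 1)

306917 28254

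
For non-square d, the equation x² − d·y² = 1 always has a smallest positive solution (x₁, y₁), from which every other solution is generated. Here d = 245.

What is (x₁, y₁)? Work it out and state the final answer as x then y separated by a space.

√245 = [15; 1,1,1,7,6,7,1,1,1,30, …], period ℓ=10 (even) → k=9
a_0=15:  p_0=15·1+0=15,  q_0=15·0+1=1
a_1=1:  p_1=1·15+1=16,  q_1=1·1+0=1
a_2=1:  p_2=1·16+15=31,  q_2=1·1+1=2
a_3=1:  p_3=1·31+16=47,  q_3=1·2+1=3
…
a_5=6:  p_5=6·360+47=2207,  q_5=6·23+3=141
a_6=7:  p_6=7·2207+360=15809,  q_6=7·141+23=1010
a_7=1:  p_7=1·15809+2207=18016,  q_7=1·1010+141=1151
a_8=1:  p_8=1·18016+15809=33825,  q_8=1·1151+1010=2161
a_9=1:  p_9=1·33825+18016=51841,  q_9=1·2161+1151=3312
→ (51841, 3312).  Check: 51841²=2687489281, 245·3312²=2687489280, difference 1.

51841 3312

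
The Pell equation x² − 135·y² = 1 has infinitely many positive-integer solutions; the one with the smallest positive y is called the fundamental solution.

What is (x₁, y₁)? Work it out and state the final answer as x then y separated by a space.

√135 → a₀=11, period (1,1,1,1,1,1,1,22); ℓ=8 even so k=7
i=0: a=11 ⇒ p=11, q=1
i=1: a=1 ⇒ p=12, q=1
i=2: a=1 ⇒ p=23, q=2
i=3: a=1 ⇒ p=35, q=3
i=4: a=1 ⇒ p=58, q=5
i=5: a=1 ⇒ p=93, q=8
i=6: a=1 ⇒ p=151, q=13
i=7: a=1 ⇒ p=244, q=21
(x₁, y₁) = (244, 21);  244² − 135·21² = 1 ✓

244 21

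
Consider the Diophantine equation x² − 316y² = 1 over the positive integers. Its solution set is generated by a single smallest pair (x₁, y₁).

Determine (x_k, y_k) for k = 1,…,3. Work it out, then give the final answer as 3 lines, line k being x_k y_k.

12799 720
327628801 18430560
8386642035199 471785474160

d=316: √d = [17; 1,3,2,8,2,3,1,34] (ℓ=8, even), read p_7/q_7
step 0: (17, 1)  from 17·(1,0) + (0,1)
step 1: (18, 1)  from 1·(17,1) + (1,0)
step 2: (71, 4)  from 3·(18,1) + (17,1)
step 3: (160, 9)  from 2·(71,4) + (18,1)
step 4: (1351, 76)  from 8·(160,9) + (71,4)
step 5: (2862, 161)  from 2·(1351,76) + (160,9)
step 6: (9937, 559)  from 3·(2862,161) + (1351,76)
step 7: (12799, 720)  from 1·(9937,559) + (2862,161)
fundamental: x₁=12799, y₁=720  (since 163814401 − 316·518400 = 1)
n=2: (12799,720)∘(12799,720) = (12799·12799+316·720·720, 12799·720+720·12799) = (327628801,18430560)
n=3: (327628801,18430560)∘(12799,720) = (12799·327628801+316·720·18430560, 12799·18430560+720·327628801) = (8386642035199,471785474160)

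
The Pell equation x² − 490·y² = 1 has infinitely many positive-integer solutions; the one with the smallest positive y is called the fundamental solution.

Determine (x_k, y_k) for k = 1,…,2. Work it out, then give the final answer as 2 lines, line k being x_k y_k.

d=490: √d = [22; 7,2,1,4,4,4,1,2,7,44] (ℓ=10, even), read p_9/q_9
i=0: a=22 ⇒ p=22, q=1
i=1: a=7 ⇒ p=155, q=7
i=2: a=2 ⇒ p=332, q=15
i=3: a=1 ⇒ p=487, q=22
i=4: a=4 ⇒ p=2280, q=103
…
i=6: a=4 ⇒ p=40708, q=1839
…
i=8: a=2 ⇒ p=141338, q=6385
i=9: a=7 ⇒ p=1039681, q=46968
fundamental: x₁=1039681, y₁=46968  (since 1080936581761 − 490·2205993024 = 1)
k=2:  x_2 = 1039681·1039681+490·46968·46968 = 2161873163521,  y_2 = 1039681·46968+46968·1039681 = 97663474416

1039681 46968
2161873163521 97663474416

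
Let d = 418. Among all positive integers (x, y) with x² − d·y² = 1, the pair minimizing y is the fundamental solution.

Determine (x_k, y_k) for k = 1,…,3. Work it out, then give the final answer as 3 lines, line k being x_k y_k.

33857 1656
2292592897 112134384
155240635393601 7593067676520

√418 → a₀=20, period (2,4,20,4,2,40); ℓ=6 even so k=5
a_0=20:  p_0=20·1+0=20,  q_0=20·0+1=1
a_1=2:  p_1=2·20+1=41,  q_1=2·1+0=2
…
a_4=4:  p_4=4·3721+184=15068,  q_4=4·182+9=737
a_5=2:  p_5=2·15068+3721=33857,  q_5=2·737+182=1656
→ (33857, 1656).  Check: 33857²=1146296449, 418·1656²=1146296448, difference 1.
k=2:  x_2 = 33857·33857+418·1656·1656 = 2292592897,  y_2 = 33857·1656+1656·33857 = 112134384
k=3:  x_3 = 33857·2292592897+418·1656·112134384 = 155240635393601,  y_3 = 33857·112134384+1656·2292592897 = 7593067676520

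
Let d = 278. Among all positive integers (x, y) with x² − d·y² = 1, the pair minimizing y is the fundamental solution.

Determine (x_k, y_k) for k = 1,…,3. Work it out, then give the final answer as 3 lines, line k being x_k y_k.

2501 150
12510001 750300
62575022501 3753000450

[16; 1,2,16,2,1,32] for √278; ℓ=6 ⇒ convergent index 5
i=0: a=16 ⇒ p=16, q=1
…
i=2: a=2 ⇒ p=50, q=3
i=3: a=16 ⇒ p=817, q=49
i=4: a=2 ⇒ p=1684, q=101
i=5: a=1 ⇒ p=2501, q=150
→ (2501, 150).  Check: 2501²=6255001, 278·150²=6255000, difference 1.
(2501+150√278)^2 = 12510001 + 750300√278
(2501+150√278)^3 = 62575022501 + 3753000450√278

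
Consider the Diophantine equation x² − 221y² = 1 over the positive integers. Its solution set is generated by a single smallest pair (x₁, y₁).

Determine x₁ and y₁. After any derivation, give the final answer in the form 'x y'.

1665 112

√221 = [14; 1,6,2,6,1,28, …], period ℓ=6 (even) → k=5
k=0  a_k=14  p_k/q_k = 14/1
k=1  a_k=1  p_k/q_k = 15/1
k=2  a_k=6  p_k/q_k = 104/7
…
k=4  a_k=6  p_k/q_k = 1442/97
k=5  a_k=1  p_k/q_k = 1665/112
(x₁, y₁) = (1665, 112);  1665² − 221·112² = 1 ✓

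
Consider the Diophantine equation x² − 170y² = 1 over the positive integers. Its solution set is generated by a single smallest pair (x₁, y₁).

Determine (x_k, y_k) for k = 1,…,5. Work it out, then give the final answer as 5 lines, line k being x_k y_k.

339 26
229841 17628
155831859 11951758
105653770561 8103274296
71633100608499 5494008020930

√170 = [13; 26, …], period ℓ=1 (odd) → k=1
a_0=13:  p_0=13·1+0=13,  q_0=13·0+1=1
a_1=26:  p_1=26·13+1=339,  q_1=26·1+0=26
→ (339, 26).  Check: 339²=114921, 170·26²=114920, difference 1.
k=2:  x_2 = 339·339+170·26·26 = 229841,  y_2 = 339·26+26·339 = 17628
k=3:  x_3 = 339·229841+170·26·17628 = 155831859,  y_3 = 339·17628+26·229841 = 11951758
k=4:  x_4 = 339·155831859+170·26·11951758 = 105653770561,  y_4 = 339·11951758+26·155831859 = 8103274296
k=5:  x_5 = 339·105653770561+170·26·8103274296 = 71633100608499,  y_5 = 339·8103274296+26·105653770561 = 5494008020930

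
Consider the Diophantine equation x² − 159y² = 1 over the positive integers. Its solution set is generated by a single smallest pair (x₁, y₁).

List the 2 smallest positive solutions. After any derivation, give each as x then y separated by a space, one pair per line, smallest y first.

d=159: √d = [12; 1,1,1,1,3,1,1,1,1,24] (ℓ=10, even), read p_9/q_9
a_0=12:  p_0=12·1+0=12,  q_0=12·0+1=1
…
a_2=1:  p_2=1·13+12=25,  q_2=1·1+1=2
a_3=1:  p_3=1·25+13=38,  q_3=1·2+1=3
…
a_5=3:  p_5=3·63+38=227,  q_5=3·5+3=18
…
a_8=1:  p_8=1·517+290=807,  q_8=1·41+23=64
a_9=1:  p_9=1·807+517=1324,  q_9=1·64+41=105
→ (1324, 105).  Check: 1324²=1752976, 159·105²=1752975, difference 1.
(1324+105√159)^2 = 3505951 + 278040√159

1324 105
3505951 278040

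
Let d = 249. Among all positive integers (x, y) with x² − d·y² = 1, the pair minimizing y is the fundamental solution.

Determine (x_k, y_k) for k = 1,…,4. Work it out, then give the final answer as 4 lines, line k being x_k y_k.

√249 → a₀=15, period (1,3,1,1,5,…,3,1,30); ℓ=16 even so k=15
step 0: (15, 1)  from 15·(1,0) + (0,1)
…
step 5: (789, 50)  from 5·(142,9) + (79,5)
step 6: (931, 59)  from 1·(789,50) + (142,9)
…
step 9: (113835, 7214)  from 3·(36751,2329) + (3582,227)
…
step 12: (1017351, 64472)  from 1·(866765,54929) + (150586,9543)
…
step 14: (6669699, 422675)  from 3·(1884116,119401) + (1017351,64472)
step 15: (8553815, 542076)  from 1·(6669699,422675) + (1884116,119401)
fundamental: x₁=8553815, y₁=542076  (since 73167751054225 − 249·293846389776 = 1)
k=2:  x_2 = 8553815·8553815+249·542076·542076 = 146335502108449,  y_2 = 8553815·542076+542076·8553815 = 9273635639880
k=3:  x_3 = 8553815·146335502108449+249·542076·9273635639880 = 2503453625935556812055,  y_3 = 8553815·9273635639880+542076·146335502108449 = 158649927281879742324
k=4:  x_4 = 8553815·2503453625935556812055+249·542076·158649927281879742324 = 42828158354663763449114371201,  y_4 = 8553815·158649927281879742324+542076·2503453625935556812055 = 2714124255465295062538692240

8553815 542076
146335502108449 9273635639880
2503453625935556812055 158649927281879742324
42828158354663763449114371201 2714124255465295062538692240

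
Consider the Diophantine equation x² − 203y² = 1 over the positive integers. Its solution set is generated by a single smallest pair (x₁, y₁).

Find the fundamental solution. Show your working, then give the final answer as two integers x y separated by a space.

57 4

[14; 4,28] for √203; ℓ=2 ⇒ convergent index 1
i=0: a=14 ⇒ p=14, q=1
i=1: a=4 ⇒ p=57, q=4
→ (57, 4).  Check: 57²=3249, 203·4²=3248, difference 1.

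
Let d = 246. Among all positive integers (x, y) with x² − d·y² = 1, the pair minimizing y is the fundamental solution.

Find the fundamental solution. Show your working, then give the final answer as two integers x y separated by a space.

88805 5662

[15; 1,2,5,1,14,1,5,2,1,30] for √246; ℓ=10 ⇒ convergent index 9
a_0=15:  p_0=15·1+0=15,  q_0=15·0+1=1
a_1=1:  p_1=1·15+1=16,  q_1=1·1+0=1
a_2=2:  p_2=2·16+15=47,  q_2=2·1+1=3
…
a_4=1:  p_4=1·251+47=298,  q_4=1·16+3=19
a_5=14:  p_5=14·298+251=4423,  q_5=14·19+16=282
…
a_8=2:  p_8=2·28028+4721=60777,  q_8=2·1787+301=3875
a_9=1:  p_9=1·60777+28028=88805,  q_9=1·3875+1787=5662
→ (88805, 5662).  Check: 88805²=7886328025, 246·5662²=7886328024, difference 1.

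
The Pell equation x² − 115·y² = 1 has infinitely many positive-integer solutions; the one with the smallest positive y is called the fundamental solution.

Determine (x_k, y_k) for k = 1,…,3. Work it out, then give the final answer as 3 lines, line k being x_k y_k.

[10; 1,2,1,1,1,1,1,2,1,20] for √115; ℓ=10 ⇒ convergent index 9
i=0: a=10 ⇒ p=10, q=1
…
i=2: a=2 ⇒ p=32, q=3
i=3: a=1 ⇒ p=43, q=4
i=4: a=1 ⇒ p=75, q=7
…
i=6: a=1 ⇒ p=193, q=18
i=7: a=1 ⇒ p=311, q=29
i=8: a=2 ⇒ p=815, q=76
i=9: a=1 ⇒ p=1126, q=105
→ (1126, 105).  Check: 1126²=1267876, 115·105²=1267875, difference 1.
(1126+105√115)^2 = 2535751 + 236460√115
(1126+105√115)^3 = 5710510126 + 532507815√115

1126 105
2535751 236460
5710510126 532507815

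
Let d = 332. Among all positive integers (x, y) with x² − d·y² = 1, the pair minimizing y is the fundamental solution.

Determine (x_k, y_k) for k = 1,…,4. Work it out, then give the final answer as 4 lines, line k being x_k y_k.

13447 738
361643617 19847772
9726043422151 533785979430
261572211433685377 14355640110942648

√332 → a₀=18, period (4,1,1,8,1,1,4,36); ℓ=8 even so k=7
i=0: a=18 ⇒ p=18, q=1
i=1: a=4 ⇒ p=73, q=4
…
i=3: a=1 ⇒ p=164, q=9
i=4: a=8 ⇒ p=1403, q=77
i=5: a=1 ⇒ p=1567, q=86
i=6: a=1 ⇒ p=2970, q=163
i=7: a=4 ⇒ p=13447, q=738
→ (13447, 738).  Check: 13447²=180821809, 332·738²=180821808, difference 1.
n=2: (13447,738)∘(13447,738) = (13447·13447+332·738·738, 13447·738+738·13447) = (361643617,19847772)
n=3: (361643617,19847772)∘(13447,738) = (13447·361643617+332·738·19847772, 13447·19847772+738·361643617) = (9726043422151,533785979430)
n=4: (9726043422151,533785979430)∘(13447,738) = (13447·9726043422151+332·738·533785979430, 13447·533785979430+738·9726043422151) = (261572211433685377,14355640110942648)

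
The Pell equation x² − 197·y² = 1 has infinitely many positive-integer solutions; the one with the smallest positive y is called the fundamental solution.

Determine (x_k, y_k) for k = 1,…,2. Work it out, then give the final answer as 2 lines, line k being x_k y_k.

393 28
308897 22008

√197 = [14; 28, …], period ℓ=1 (odd) → k=1
step 0: (14, 1)  from 14·(1,0) + (0,1)
step 1: (393, 28)  from 28·(14,1) + (1,0)
(x₁, y₁) = (393, 28);  393² − 197·28² = 1 ✓
(393+28√197)^2 = 308897 + 22008√197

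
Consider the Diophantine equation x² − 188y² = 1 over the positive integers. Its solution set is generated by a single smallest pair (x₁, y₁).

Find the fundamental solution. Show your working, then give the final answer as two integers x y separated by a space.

4607 336

√188 = [13; 1,2,2,6,2,2,1,26, …], period ℓ=8 (even) → k=7
a_0=13:  p_0=13·1+0=13,  q_0=13·0+1=1
a_1=1:  p_1=1·13+1=14,  q_1=1·1+0=1
a_2=2:  p_2=2·14+13=41,  q_2=2·1+1=3
a_3=2:  p_3=2·41+14=96,  q_3=2·3+1=7
a_4=6:  p_4=6·96+41=617,  q_4=6·7+3=45
a_5=2:  p_5=2·617+96=1330,  q_5=2·45+7=97
a_6=2:  p_6=2·1330+617=3277,  q_6=2·97+45=239
a_7=1:  p_7=1·3277+1330=4607,  q_7=1·239+97=336
fundamental: x₁=4607, y₁=336  (since 21224449 − 188·112896 = 1)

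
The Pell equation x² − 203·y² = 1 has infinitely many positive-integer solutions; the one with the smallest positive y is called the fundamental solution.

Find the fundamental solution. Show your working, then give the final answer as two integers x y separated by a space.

57 4

[14; 4,28] for √203; ℓ=2 ⇒ convergent index 1
k=0  a_k=14  p_k/q_k = 14/1
k=1  a_k=4  p_k/q_k = 57/4
→ (57, 4).  Check: 57²=3249, 203·4²=3248, difference 1.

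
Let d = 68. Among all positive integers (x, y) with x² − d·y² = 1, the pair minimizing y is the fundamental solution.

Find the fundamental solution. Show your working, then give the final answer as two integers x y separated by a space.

33 4

d=68: √d = [8; 4,16] (ℓ=2, even), read p_1/q_1
k=0  a_k=8  p_k/q_k = 8/1
k=1  a_k=4  p_k/q_k = 33/4
fundamental: x₁=33, y₁=4  (since 1089 − 68·16 = 1)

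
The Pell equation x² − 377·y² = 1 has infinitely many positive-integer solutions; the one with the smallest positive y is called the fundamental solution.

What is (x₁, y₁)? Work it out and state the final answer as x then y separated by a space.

√377 → a₀=19, period (2,2,2,38); ℓ=4 even so k=3
step 0: (19, 1)  from 19·(1,0) + (0,1)
step 1: (39, 2)  from 2·(19,1) + (1,0)
step 2: (97, 5)  from 2·(39,2) + (19,1)
step 3: (233, 12)  from 2·(97,5) + (39,2)
→ (233, 12).  Check: 233²=54289, 377·12²=54288, difference 1.

233 12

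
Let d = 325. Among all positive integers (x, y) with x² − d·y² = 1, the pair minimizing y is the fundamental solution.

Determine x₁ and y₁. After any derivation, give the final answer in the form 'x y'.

√325 = [18; 36, …], period ℓ=1 (odd) → k=1
k=0  a_k=18  p_k/q_k = 18/1
k=1  a_k=36  p_k/q_k = 649/36
fundamental: x₁=649, y₁=36  (since 421201 − 325·1296 = 1)

649 36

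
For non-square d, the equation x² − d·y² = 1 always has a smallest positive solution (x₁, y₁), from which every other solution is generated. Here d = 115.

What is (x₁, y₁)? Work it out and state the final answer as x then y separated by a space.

√115 = [10; 1,2,1,1,1,1,1,2,1,20, …], period ℓ=10 (even) → k=9
a_0=10:  p_0=10·1+0=10,  q_0=10·0+1=1
a_1=1:  p_1=1·10+1=11,  q_1=1·1+0=1
…
a_4=1:  p_4=1·43+32=75,  q_4=1·4+3=7
a_5=1:  p_5=1·75+43=118,  q_5=1·7+4=11
a_6=1:  p_6=1·118+75=193,  q_6=1·11+7=18
a_7=1:  p_7=1·193+118=311,  q_7=1·18+11=29
a_8=2:  p_8=2·311+193=815,  q_8=2·29+18=76
a_9=1:  p_9=1·815+311=1126,  q_9=1·76+29=105
→ (1126, 105).  Check: 1126²=1267876, 115·105²=1267875, difference 1.

1126 105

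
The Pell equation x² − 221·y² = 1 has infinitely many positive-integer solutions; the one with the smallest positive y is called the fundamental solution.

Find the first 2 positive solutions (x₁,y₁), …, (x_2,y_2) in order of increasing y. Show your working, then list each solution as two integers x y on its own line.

1665 112
5544449 372960

√221 = [14; 1,6,2,6,1,28, …], period ℓ=6 (even) → k=5
step 0: (14, 1)  from 14·(1,0) + (0,1)
…
step 4: (1442, 97)  from 6·(223,15) + (104,7)
step 5: (1665, 112)  from 1·(1442,97) + (223,15)
→ (1665, 112).  Check: 1665²=2772225, 221·112²=2772224, difference 1.
k=2:  x_2 = 1665·1665+221·112·112 = 5544449,  y_2 = 1665·112+112·1665 = 372960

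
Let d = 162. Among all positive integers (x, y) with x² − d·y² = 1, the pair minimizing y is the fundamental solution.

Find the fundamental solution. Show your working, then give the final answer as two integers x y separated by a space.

19601 1540

√162 → a₀=12, period (1,2,1,2,12,2,1,2,1,24); ℓ=10 even so k=9
k=0  a_k=12  p_k/q_k = 12/1
…
k=3  a_k=1  p_k/q_k = 51/4
k=4  a_k=2  p_k/q_k = 140/11
k=5  a_k=12  p_k/q_k = 1731/136
k=6  a_k=2  p_k/q_k = 3602/283
…
k=8  a_k=2  p_k/q_k = 14268/1121
k=9  a_k=1  p_k/q_k = 19601/1540
(x₁, y₁) = (19601, 1540);  19601² − 162·1540² = 1 ✓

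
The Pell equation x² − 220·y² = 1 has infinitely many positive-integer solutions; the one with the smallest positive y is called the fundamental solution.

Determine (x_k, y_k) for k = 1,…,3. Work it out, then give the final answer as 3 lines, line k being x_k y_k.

89 6
15841 1068
2819609 190098

√220 = [14; 1,4,1,28, …], period ℓ=4 (even) → k=3
i=0: a=14 ⇒ p=14, q=1
i=1: a=1 ⇒ p=15, q=1
i=2: a=4 ⇒ p=74, q=5
i=3: a=1 ⇒ p=89, q=6
fundamental: x₁=89, y₁=6  (since 7921 − 220·36 = 1)
(x_2, y_2) = (89·89 + 220·6·6, 89·6 + 6·89) = (15841, 1068)
(x_3, y_3) = (89·15841 + 220·6·1068, 89·1068 + 6·15841) = (2819609, 190098)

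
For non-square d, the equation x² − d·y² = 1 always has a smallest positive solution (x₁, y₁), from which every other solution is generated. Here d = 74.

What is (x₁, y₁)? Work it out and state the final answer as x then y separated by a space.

3699 430

√74 → a₀=8, period (1,1,1,1,16); ℓ=5 odd so k=9
step 0: (8, 1)  from 8·(1,0) + (0,1)
…
step 2: (17, 2)  from 1·(9,1) + (8,1)
step 3: (26, 3)  from 1·(17,2) + (9,1)
…
step 5: (714, 83)  from 16·(43,5) + (26,3)
step 6: (757, 88)  from 1·(714,83) + (43,5)
step 7: (1471, 171)  from 1·(757,88) + (714,83)
step 8: (2228, 259)  from 1·(1471,171) + (757,88)
step 9: (3699, 430)  from 1·(2228,259) + (1471,171)
→ (3699, 430).  Check: 3699²=13682601, 74·430²=13682600, difference 1.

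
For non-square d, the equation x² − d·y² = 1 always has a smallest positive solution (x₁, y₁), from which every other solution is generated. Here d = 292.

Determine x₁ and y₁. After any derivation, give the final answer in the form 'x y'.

[17; 11,2,1,3,8,3,1,2,11,34] for √292; ℓ=10 ⇒ convergent index 9
a_0=17:  p_0=17·1+0=17,  q_0=17·0+1=1
…
a_2=2:  p_2=2·188+17=393,  q_2=2·11+1=23
…
a_4=3:  p_4=3·581+393=2136,  q_4=3·34+23=125
…
a_8=2:  p_8=2·72812+55143=200767,  q_8=2·4261+3227=11749
a_9=11:  p_9=11·200767+72812=2281249,  q_9=11·11749+4261=133500
→ (2281249, 133500).  Check: 2281249²=5204097000001, 292·133500²=5204097000000, difference 1.

2281249 133500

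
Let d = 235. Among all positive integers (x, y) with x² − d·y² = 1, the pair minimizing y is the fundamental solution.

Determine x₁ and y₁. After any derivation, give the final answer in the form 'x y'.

[15; 3,30] for √235; ℓ=2 ⇒ convergent index 1
a_0=15:  p_0=15·1+0=15,  q_0=15·0+1=1
a_1=3:  p_1=3·15+1=46,  q_1=3·1+0=3
fundamental: x₁=46, y₁=3  (since 2116 − 235·9 = 1)

46 3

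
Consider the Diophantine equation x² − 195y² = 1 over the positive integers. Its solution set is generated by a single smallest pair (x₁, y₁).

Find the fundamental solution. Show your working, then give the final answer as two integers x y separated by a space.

14 1

d=195: √d = [13; 1,26] (ℓ=2, even), read p_1/q_1
i=0: a=13 ⇒ p=13, q=1
i=1: a=1 ⇒ p=14, q=1
→ (14, 1).  Check: 14²=196, 195·1²=195, difference 1.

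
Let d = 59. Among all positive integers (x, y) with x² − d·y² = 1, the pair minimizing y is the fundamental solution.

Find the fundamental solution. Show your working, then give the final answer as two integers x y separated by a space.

d=59: √d = [7; 1,2,7,2,1,14] (ℓ=6, even), read p_5/q_5
step 0: (7, 1)  from 7·(1,0) + (0,1)
…
step 4: (361, 47)  from 2·(169,22) + (23,3)
step 5: (530, 69)  from 1·(361,47) + (169,22)
→ (530, 69).  Check: 530²=280900, 59·69²=280899, difference 1.

530 69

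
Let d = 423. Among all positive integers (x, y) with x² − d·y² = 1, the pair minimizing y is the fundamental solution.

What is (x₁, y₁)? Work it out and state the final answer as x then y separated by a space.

4607 224

[20; 1,1,3,4,3,1,1,40] for √423; ℓ=8 ⇒ convergent index 7
a_0=20:  p_0=20·1+0=20,  q_0=20·0+1=1
…
a_6=1:  p_6=1·1995+617=2612,  q_6=1·97+30=127
a_7=1:  p_7=1·2612+1995=4607,  q_7=1·127+97=224
→ (4607, 224).  Check: 4607²=21224449, 423·224²=21224448, difference 1.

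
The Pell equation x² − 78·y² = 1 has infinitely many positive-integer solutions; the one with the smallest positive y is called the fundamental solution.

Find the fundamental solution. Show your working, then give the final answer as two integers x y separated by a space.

53 6

d=78: √d = [8; 1,4,1,16] (ℓ=4, even), read p_3/q_3
step 0: (8, 1)  from 8·(1,0) + (0,1)
step 1: (9, 1)  from 1·(8,1) + (1,0)
step 2: (44, 5)  from 4·(9,1) + (8,1)
step 3: (53, 6)  from 1·(44,5) + (9,1)
→ (53, 6).  Check: 53²=2809, 78·6²=2808, difference 1.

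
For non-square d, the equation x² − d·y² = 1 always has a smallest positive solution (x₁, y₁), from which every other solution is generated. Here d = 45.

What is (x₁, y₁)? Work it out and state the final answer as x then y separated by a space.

161 24

√45 = [6; 1,2,2,2,1,12, …], period ℓ=6 (even) → k=5
a_0=6:  p_0=6·1+0=6,  q_0=6·0+1=1
a_1=1:  p_1=1·6+1=7,  q_1=1·1+0=1
…
a_3=2:  p_3=2·20+7=47,  q_3=2·3+1=7
a_4=2:  p_4=2·47+20=114,  q_4=2·7+3=17
a_5=1:  p_5=1·114+47=161,  q_5=1·17+7=24
→ (161, 24).  Check: 161²=25921, 45·24²=25920, difference 1.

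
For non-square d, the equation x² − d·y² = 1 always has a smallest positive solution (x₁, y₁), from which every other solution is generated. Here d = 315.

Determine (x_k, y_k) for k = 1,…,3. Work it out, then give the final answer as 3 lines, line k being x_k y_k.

71 4
10081 568
1431431 80652

√315 = [17; 1,2,1,34, …], period ℓ=4 (even) → k=3
i=0: a=17 ⇒ p=17, q=1
i=1: a=1 ⇒ p=18, q=1
i=2: a=2 ⇒ p=53, q=3
i=3: a=1 ⇒ p=71, q=4
(x₁, y₁) = (71, 4);  71² − 315·4² = 1 ✓
(71+4√315)^2 = 10081 + 568√315
(71+4√315)^3 = 1431431 + 80652√315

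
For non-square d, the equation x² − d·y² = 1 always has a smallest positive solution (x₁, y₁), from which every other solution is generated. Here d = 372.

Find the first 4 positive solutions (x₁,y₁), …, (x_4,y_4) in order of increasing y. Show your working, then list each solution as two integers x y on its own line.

12151 630
295293601 15310260
7176225079351 372069937890
174396621583094401 9042043615292520

√372 → a₀=19, period (3,2,12,2,3,38); ℓ=6 even so k=5
k=0  a_k=19  p_k/q_k = 19/1
k=1  a_k=3  p_k/q_k = 58/3
k=2  a_k=2  p_k/q_k = 135/7
k=3  a_k=12  p_k/q_k = 1678/87
k=4  a_k=2  p_k/q_k = 3491/181
k=5  a_k=3  p_k/q_k = 12151/630
(x₁, y₁) = (12151, 630);  12151² − 372·630² = 1 ✓
(12151+630√372)^2 = 295293601 + 15310260√372
(12151+630√372)^3 = 7176225079351 + 372069937890√372
(12151+630√372)^4 = 174396621583094401 + 9042043615292520√372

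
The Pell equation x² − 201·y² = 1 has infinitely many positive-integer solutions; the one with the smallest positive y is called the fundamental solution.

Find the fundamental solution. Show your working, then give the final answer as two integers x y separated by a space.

515095 36332

√201 = [14; 5,1,1,1,2,…,1,5,28, …], period ℓ=14 (even) → k=13
step 0: (14, 1)  from 14·(1,0) + (0,1)
…
step 4: (241, 17)  from 1·(156,11) + (85,6)
step 5: (638, 45)  from 2·(241,17) + (156,11)
step 6: (879, 62)  from 1·(638,45) + (241,17)
…
step 9: (24768, 1747)  from 2·(8549,603) + (7670,541)
…
step 12: (91402, 6447)  from 1·(58085,4097) + (33317,2350)
step 13: (515095, 36332)  from 5·(91402,6447) + (58085,4097)
→ (515095, 36332).  Check: 515095²=265322859025, 201·36332²=265322859024, difference 1.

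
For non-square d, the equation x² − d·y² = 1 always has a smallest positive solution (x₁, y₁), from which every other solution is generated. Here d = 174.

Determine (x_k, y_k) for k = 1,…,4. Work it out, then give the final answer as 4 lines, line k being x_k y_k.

1451 110
4210801 319220
12219743051 926376330
35461690123201 2688343790440

d=174: √d = [13; 5,4,5,26] (ℓ=4, even), read p_3/q_3
step 0: (13, 1)  from 13·(1,0) + (0,1)
…
step 2: (277, 21)  from 4·(66,5) + (13,1)
step 3: (1451, 110)  from 5·(277,21) + (66,5)
→ (1451, 110).  Check: 1451²=2105401, 174·110²=2105400, difference 1.
(x_2, y_2) = (1451·1451 + 174·110·110, 1451·110 + 110·1451) = (4210801, 319220)
(x_3, y_3) = (1451·4210801 + 174·110·319220, 1451·319220 + 110·4210801) = (12219743051, 926376330)
(x_4, y_4) = (1451·12219743051 + 174·110·926376330, 1451·926376330 + 110·12219743051) = (35461690123201, 2688343790440)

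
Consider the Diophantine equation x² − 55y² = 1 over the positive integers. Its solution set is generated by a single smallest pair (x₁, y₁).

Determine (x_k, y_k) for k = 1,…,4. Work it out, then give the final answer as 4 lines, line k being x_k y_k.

89 12
15841 2136
2819609 380196
501874561 67672752

d=55: √d = [7; 2,2,2,14] (ℓ=4, even), read p_3/q_3
i=0: a=7 ⇒ p=7, q=1
i=1: a=2 ⇒ p=15, q=2
i=2: a=2 ⇒ p=37, q=5
i=3: a=2 ⇒ p=89, q=12
(x₁, y₁) = (89, 12);  89² − 55·12² = 1 ✓
n=2: (89,12)∘(89,12) = (89·89+55·12·12, 89·12+12·89) = (15841,2136)
n=3: (15841,2136)∘(89,12) = (89·15841+55·12·2136, 89·2136+12·15841) = (2819609,380196)
n=4: (2819609,380196)∘(89,12) = (89·2819609+55·12·380196, 89·380196+12·2819609) = (501874561,67672752)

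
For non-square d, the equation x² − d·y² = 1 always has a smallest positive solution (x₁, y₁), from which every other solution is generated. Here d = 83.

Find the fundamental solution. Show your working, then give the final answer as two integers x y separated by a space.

82 9

√83 = [9; 9,18, …], period ℓ=2 (even) → k=1
k=0  a_k=9  p_k/q_k = 9/1
k=1  a_k=9  p_k/q_k = 82/9
fundamental: x₁=82, y₁=9  (since 6724 − 83·81 = 1)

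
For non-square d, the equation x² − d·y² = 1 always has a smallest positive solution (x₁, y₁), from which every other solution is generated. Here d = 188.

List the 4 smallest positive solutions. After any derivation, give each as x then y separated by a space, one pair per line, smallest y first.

4607 336
42448897 3095904
391124132351 28525659120
3603817713033217 262835420035776

d=188: √d = [13; 1,2,2,6,2,2,1,26] (ℓ=8, even), read p_7/q_7
i=0: a=13 ⇒ p=13, q=1
i=1: a=1 ⇒ p=14, q=1
i=2: a=2 ⇒ p=41, q=3
i=3: a=2 ⇒ p=96, q=7
i=4: a=6 ⇒ p=617, q=45
…
i=6: a=2 ⇒ p=3277, q=239
i=7: a=1 ⇒ p=4607, q=336
(x₁, y₁) = (4607, 336);  4607² − 188·336² = 1 ✓
(x_2, y_2) = (4607·4607 + 188·336·336, 4607·336 + 336·4607) = (42448897, 3095904)
(x_3, y_3) = (4607·42448897 + 188·336·3095904, 4607·3095904 + 336·42448897) = (391124132351, 28525659120)
(x_4, y_4) = (4607·391124132351 + 188·336·28525659120, 4607·28525659120 + 336·391124132351) = (3603817713033217, 262835420035776)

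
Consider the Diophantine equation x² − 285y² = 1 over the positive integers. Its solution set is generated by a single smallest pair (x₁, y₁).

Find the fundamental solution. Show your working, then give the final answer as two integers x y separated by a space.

d=285: √d = [16; 1,7,2,7,1,32] (ℓ=6, even), read p_5/q_5
k=0  a_k=16  p_k/q_k = 16/1
…
k=3  a_k=2  p_k/q_k = 287/17
k=4  a_k=7  p_k/q_k = 2144/127
k=5  a_k=1  p_k/q_k = 2431/144
fundamental: x₁=2431, y₁=144  (since 5909761 − 285·20736 = 1)

2431 144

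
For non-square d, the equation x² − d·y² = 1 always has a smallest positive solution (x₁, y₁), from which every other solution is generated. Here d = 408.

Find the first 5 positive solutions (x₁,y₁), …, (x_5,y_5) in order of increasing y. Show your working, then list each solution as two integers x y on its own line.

101 5
20401 1010
4120901 204015
832401601 41210020
168141002501 8324220025

√408 → a₀=20, period (5,40); ℓ=2 even so k=1
i=0: a=20 ⇒ p=20, q=1
i=1: a=5 ⇒ p=101, q=5
(x₁, y₁) = (101, 5);  101² − 408·5² = 1 ✓
(x_2, y_2) = (101·101 + 408·5·5, 101·5 + 5·101) = (20401, 1010)
(x_3, y_3) = (101·20401 + 408·5·1010, 101·1010 + 5·20401) = (4120901, 204015)
(x_4, y_4) = (101·4120901 + 408·5·204015, 101·204015 + 5·4120901) = (832401601, 41210020)
(x_5, y_5) = (101·832401601 + 408·5·41210020, 101·41210020 + 5·832401601) = (168141002501, 8324220025)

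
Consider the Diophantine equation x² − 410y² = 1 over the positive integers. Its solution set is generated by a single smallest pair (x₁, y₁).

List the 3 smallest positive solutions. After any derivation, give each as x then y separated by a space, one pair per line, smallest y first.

√410 = [20; 4,40, …], period ℓ=2 (even) → k=1
i=0: a=20 ⇒ p=20, q=1
i=1: a=4 ⇒ p=81, q=4
(x₁, y₁) = (81, 4);  81² − 410·4² = 1 ✓
(x_2, y_2) = (81·81 + 410·4·4, 81·4 + 4·81) = (13121, 648)
(x_3, y_3) = (81·13121 + 410·4·648, 81·648 + 4·13121) = (2125521, 104972)

81 4
13121 648
2125521 104972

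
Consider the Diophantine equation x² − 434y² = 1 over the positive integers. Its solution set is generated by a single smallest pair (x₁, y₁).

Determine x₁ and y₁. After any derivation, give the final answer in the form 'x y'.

125 6

[20; 1,4,1,40] for √434; ℓ=4 ⇒ convergent index 3
a_0=20:  p_0=20·1+0=20,  q_0=20·0+1=1
…
a_2=4:  p_2=4·21+20=104,  q_2=4·1+1=5
a_3=1:  p_3=1·104+21=125,  q_3=1·5+1=6
fundamental: x₁=125, y₁=6  (since 15625 − 434·36 = 1)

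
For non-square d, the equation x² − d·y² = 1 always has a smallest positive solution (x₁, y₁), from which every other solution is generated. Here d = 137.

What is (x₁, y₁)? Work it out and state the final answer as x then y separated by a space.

d=137: √d = [11; 1,2,2,1,1,2,2,1,22] (ℓ=9, odd), read p_17/q_17
step 0: (11, 1)  from 11·(1,0) + (0,1)
step 1: (12, 1)  from 1·(11,1) + (1,0)
…
step 3: (82, 7)  from 2·(35,3) + (12,1)
step 4: (117, 10)  from 1·(82,7) + (35,3)
step 5: (199, 17)  from 1·(117,10) + (82,7)
…
step 8: (1744, 149)  from 1·(1229,105) + (515,44)
step 9: (39597, 3383)  from 22·(1744,149) + (1229,105)
step 10: (41341, 3532)  from 1·(39597,3383) + (1744,149)
step 11: (122279, 10447)  from 2·(41341,3532) + (39597,3383)
step 12: (285899, 24426)  from 2·(122279,10447) + (41341,3532)
step 13: (408178, 34873)  from 1·(285899,24426) + (122279,10447)
…
step 15: (1796332, 153471)  from 2·(694077,59299) + (408178,34873)
step 16: (4286741, 366241)  from 2·(1796332,153471) + (694077,59299)
step 17: (6083073, 519712)  from 1·(4286741,366241) + (1796332,153471)
(x₁, y₁) = (6083073, 519712);  6083073² − 137·519712² = 1 ✓

6083073 519712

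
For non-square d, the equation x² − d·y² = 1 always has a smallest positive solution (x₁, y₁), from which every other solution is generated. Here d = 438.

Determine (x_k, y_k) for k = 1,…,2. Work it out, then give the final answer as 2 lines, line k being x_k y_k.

[20; 1,12,1,40] for √438; ℓ=4 ⇒ convergent index 3
i=0: a=20 ⇒ p=20, q=1
…
i=2: a=12 ⇒ p=272, q=13
i=3: a=1 ⇒ p=293, q=14
(x₁, y₁) = (293, 14);  293² − 438·14² = 1 ✓
n=2: (293,14)∘(293,14) = (293·293+438·14·14, 293·14+14·293) = (171697,8204)

293 14
171697 8204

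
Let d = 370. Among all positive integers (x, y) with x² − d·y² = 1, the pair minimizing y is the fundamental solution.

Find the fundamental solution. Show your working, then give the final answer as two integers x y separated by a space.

[19; 4,4,38] for √370; ℓ=3 ⇒ convergent index 5
step 0: (19, 1)  from 19·(1,0) + (0,1)
step 1: (77, 4)  from 4·(19,1) + (1,0)
step 2: (327, 17)  from 4·(77,4) + (19,1)
step 3: (12503, 650)  from 38·(327,17) + (77,4)
step 4: (50339, 2617)  from 4·(12503,650) + (327,17)
step 5: (213859, 11118)  from 4·(50339,2617) + (12503,650)
(x₁, y₁) = (213859, 11118);  213859² − 370·11118² = 1 ✓

213859 11118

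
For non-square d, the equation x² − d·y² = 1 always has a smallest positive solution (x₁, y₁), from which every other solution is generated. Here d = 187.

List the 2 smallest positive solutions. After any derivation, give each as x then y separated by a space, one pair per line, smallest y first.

[13; 1,2,13,2,1,26] for √187; ℓ=6 ⇒ convergent index 5
step 0: (13, 1)  from 13·(1,0) + (0,1)
…
step 4: (1135, 83)  from 2·(547,40) + (41,3)
step 5: (1682, 123)  from 1·(1135,83) + (547,40)
(x₁, y₁) = (1682, 123);  1682² − 187·123² = 1 ✓
k=2:  x_2 = 1682·1682+187·123·123 = 5658247,  y_2 = 1682·123+123·1682 = 413772

1682 123
5658247 413772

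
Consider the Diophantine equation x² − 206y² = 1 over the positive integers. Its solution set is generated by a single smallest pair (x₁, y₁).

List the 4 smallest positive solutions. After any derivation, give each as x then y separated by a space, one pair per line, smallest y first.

√206 = [14; 2,1,5,14,5,1,2,28, …], period ℓ=8 (even) → k=7
step 0: (14, 1)  from 14·(1,0) + (0,1)
…
step 2: (43, 3)  from 1·(29,2) + (14,1)
step 3: (244, 17)  from 5·(43,3) + (29,2)
…
step 6: (20998, 1463)  from 1·(17539,1222) + (3459,241)
step 7: (59535, 4148)  from 2·(20998,1463) + (17539,1222)
fundamental: x₁=59535, y₁=4148  (since 3544416225 − 206·17205904 = 1)
n=2: (59535,4148)∘(59535,4148) = (59535·59535+206·4148·4148, 59535·4148+4148·59535) = (7088832449,493902360)
n=3: (7088832449,493902360)∘(59535,4148) = (59535·7088832449+206·4148·493902360, 59535·493902360+4148·7088832449) = (844067279642895,58808954001052)
n=4: (844067279642895,58808954001052)∘(59535,4148) = (59535·844067279642895+206·4148·58808954001052, 59535·58808954001052+4148·844067279642895) = (100503090979990675201,7002382152411359280)

59535 4148
7088832449 493902360
844067279642895 58808954001052
100503090979990675201 7002382152411359280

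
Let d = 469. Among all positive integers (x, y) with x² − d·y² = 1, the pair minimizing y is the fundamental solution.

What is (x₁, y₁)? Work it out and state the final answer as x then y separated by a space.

√469 = [21; 1,1,1,10,6,10,1,1,1,42, …], period ℓ=10 (even) → k=9
k=0  a_k=21  p_k/q_k = 21/1
…
k=2  a_k=1  p_k/q_k = 43/2
…
k=4  a_k=10  p_k/q_k = 693/32
k=5  a_k=6  p_k/q_k = 4223/195
…
k=8  a_k=1  p_k/q_k = 90069/4159
k=9  a_k=1  p_k/q_k = 137215/6336
fundamental: x₁=137215, y₁=6336  (since 18827956225 − 469·40144896 = 1)

137215 6336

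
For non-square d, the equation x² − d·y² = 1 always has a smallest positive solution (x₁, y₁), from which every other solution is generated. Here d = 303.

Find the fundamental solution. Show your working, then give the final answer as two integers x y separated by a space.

[17; 2,2,5,2,2,34] for √303; ℓ=6 ⇒ convergent index 5
step 0: (17, 1)  from 17·(1,0) + (0,1)
…
step 2: (87, 5)  from 2·(35,2) + (17,1)
…
step 4: (1027, 59)  from 2·(470,27) + (87,5)
step 5: (2524, 145)  from 2·(1027,59) + (470,27)
fundamental: x₁=2524, y₁=145  (since 6370576 − 303·21025 = 1)

2524 145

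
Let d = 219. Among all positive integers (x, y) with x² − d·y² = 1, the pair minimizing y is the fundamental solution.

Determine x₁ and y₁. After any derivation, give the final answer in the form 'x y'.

√219 → a₀=14, period (1,3,1,28); ℓ=4 even so k=3
k=0  a_k=14  p_k/q_k = 14/1
k=1  a_k=1  p_k/q_k = 15/1
k=2  a_k=3  p_k/q_k = 59/4
k=3  a_k=1  p_k/q_k = 74/5
→ (74, 5).  Check: 74²=5476, 219·5²=5475, difference 1.

74 5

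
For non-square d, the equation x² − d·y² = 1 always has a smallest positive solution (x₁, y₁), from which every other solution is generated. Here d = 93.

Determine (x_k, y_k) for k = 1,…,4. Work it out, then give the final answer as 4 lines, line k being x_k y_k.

√93 = [9; 1,1,1,4,6,4,1,1,1,18, …], period ℓ=10 (even) → k=9
step 0: (9, 1)  from 9·(1,0) + (0,1)
step 1: (10, 1)  from 1·(9,1) + (1,0)
…
step 5: (839, 87)  from 6·(135,14) + (29,3)
step 6: (3491, 362)  from 4·(839,87) + (135,14)
…
step 8: (7821, 811)  from 1·(4330,449) + (3491,362)
step 9: (12151, 1260)  from 1·(7821,811) + (4330,449)
→ (12151, 1260).  Check: 12151²=147646801, 93·1260²=147646800, difference 1.
k=2:  x_2 = 12151·12151+93·1260·1260 = 295293601,  y_2 = 12151·1260+1260·12151 = 30620520
k=3:  x_3 = 12151·295293601+93·1260·30620520 = 7176225079351,  y_3 = 12151·30620520+1260·295293601 = 744139875780
k=4:  x_4 = 12151·7176225079351+93·1260·744139875780 = 174396621583094401,  y_4 = 12151·744139875780+1260·7176225079351 = 18084087230585040

12151 1260
295293601 30620520
7176225079351 744139875780
174396621583094401 18084087230585040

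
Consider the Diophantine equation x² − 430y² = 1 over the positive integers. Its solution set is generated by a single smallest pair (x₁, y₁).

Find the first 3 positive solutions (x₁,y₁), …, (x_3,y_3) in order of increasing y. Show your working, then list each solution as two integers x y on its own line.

2862251 138030
16384961574001 790153011060
93795745300289010251 4523232492118854090

d=430: √d = [20; 1,2,1,3,1,…,2,1,40] (ℓ=14, even), read p_13/q_13
step 0: (20, 1)  from 20·(1,0) + (0,1)
step 1: (21, 1)  from 1·(20,1) + (1,0)
step 2: (62, 3)  from 2·(21,1) + (20,1)
step 3: (83, 4)  from 1·(62,3) + (21,1)
step 4: (311, 15)  from 3·(83,4) + (62,3)
…
step 8: (133439, 6435)  from 6·(21794,1051) + (2675,129)
…
step 11: (754371, 36379)  from 1·(599138,28893) + (155233,7486)
step 12: (2107880, 101651)  from 2·(754371,36379) + (599138,28893)
step 13: (2862251, 138030)  from 1·(2107880,101651) + (754371,36379)
(x₁, y₁) = (2862251, 138030);  2862251² − 430·138030² = 1 ✓
(2862251+138030√430)^2 = 16384961574001 + 790153011060√430
(2862251+138030√430)^3 = 93795745300289010251 + 4523232492118854090√430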